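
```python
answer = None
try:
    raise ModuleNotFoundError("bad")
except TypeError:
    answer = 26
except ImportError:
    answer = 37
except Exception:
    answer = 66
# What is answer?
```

Step-by-step execution trace:
1. `raise ModuleNotFoundError(...)` raises ModuleNotFoundError.
2. `except TypeError` does not match (ModuleNotFoundError is not a subclass of TypeError); skipped.
3. `except ImportError` matches (ModuleNotFoundError is a subclass of ImportError) → answer = 37.
4. `except Exception` is not reached.
Result: 37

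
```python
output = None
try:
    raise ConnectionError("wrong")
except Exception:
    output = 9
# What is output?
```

Step-by-step execution trace:
1. `raise ConnectionError(...)` raises ConnectionError.
2. `except Exception` matches (ConnectionError is a subclass of Exception) → output = 9.
Result: 9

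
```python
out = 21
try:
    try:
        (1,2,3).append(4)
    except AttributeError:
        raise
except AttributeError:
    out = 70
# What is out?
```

Step-by-step execution trace:
1. Inner try: `(1,2,3).append(4)` raises AttributeError.
2. Inner `except AttributeError` matches; bare `raise` re-raises the same AttributeError.
3. Outer `except AttributeError` matches → out = 70.
Result: 70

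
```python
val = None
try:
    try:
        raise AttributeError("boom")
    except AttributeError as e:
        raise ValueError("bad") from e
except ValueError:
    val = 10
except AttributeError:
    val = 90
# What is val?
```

Step-by-step execution trace:
1. Inner try raises AttributeError; inner `except AttributeError as e` catches it.
2. `raise ValueError(...) from e` raises ValueError (AttributeError is attached as __cause__, but only ValueError is active).
3. Outer `except ValueError` matches → val = 10.
4. `except AttributeError` is not reached.
Result: 10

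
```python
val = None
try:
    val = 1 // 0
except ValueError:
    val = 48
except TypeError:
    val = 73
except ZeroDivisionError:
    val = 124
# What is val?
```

Step-by-step execution trace:
1. `val = 1 // 0` raises ZeroDivisionError.
2. `except ValueError` does not match ZeroDivisionError; skipped.
3. `except TypeError` does not match ZeroDivisionError; skipped.
4. `except ZeroDivisionError` matches → val = 124.
Result: 124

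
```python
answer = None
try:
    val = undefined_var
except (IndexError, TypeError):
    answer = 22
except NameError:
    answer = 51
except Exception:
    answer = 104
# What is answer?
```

Step-by-step execution trace:
1. `val = undefined_var` raises NameError.
2. `except (IndexError, TypeError)` does not match NameError; skipped.
3. `except NameError` matches (exact type match) → answer = 51.
4. `except Exception` is not reached.
Result: 51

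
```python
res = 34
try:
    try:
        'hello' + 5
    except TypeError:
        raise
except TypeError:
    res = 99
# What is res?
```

Step-by-step execution trace:
1. Inner try: `'hello' + 5` raises TypeError.
2. Inner `except TypeError` matches; bare `raise` re-raises the same TypeError.
3. Outer `except TypeError` matches → res = 99.
Result: 99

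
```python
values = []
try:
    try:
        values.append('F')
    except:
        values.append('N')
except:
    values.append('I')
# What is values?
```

Step-by-step execution trace:
1. Inner try: `values.append('F')` → values = ['F']. No exception raised.
2. Inner `except` is skipped.
3. Inner try completes normally; outer `except` is skipped.
Result: ['F']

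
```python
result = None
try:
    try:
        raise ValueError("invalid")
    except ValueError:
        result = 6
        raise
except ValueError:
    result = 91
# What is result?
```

Step-by-step execution trace:
1. Inner try: `raise ValueError("invalid")` raises ValueError.
2. Inner `except ValueError` matches → result = 6.
3. bare `raise` re-raises the same ValueError.
4. Outer `except ValueError` matches → result = 91.
Result: 91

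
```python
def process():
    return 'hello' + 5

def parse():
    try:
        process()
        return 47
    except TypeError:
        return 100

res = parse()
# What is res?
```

Step-by-step execution trace:
1. `parse()` calls `process()`.
2. `process()` evaluates `'hello' + 5`, which raises TypeError; it propagates to the caller.
3. `return 47` is not reached.
4. `except TypeError` in parse matches → returns 100.
5. res = 100.
Result: 100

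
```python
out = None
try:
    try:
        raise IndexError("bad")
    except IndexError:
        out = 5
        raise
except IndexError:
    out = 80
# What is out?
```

Step-by-step execution trace:
1. Inner try: `raise IndexError("bad")` raises IndexError.
2. Inner `except IndexError` matches → out = 5.
3. bare `raise` re-raises the same IndexError.
4. Outer `except IndexError` matches → out = 80.
Result: 80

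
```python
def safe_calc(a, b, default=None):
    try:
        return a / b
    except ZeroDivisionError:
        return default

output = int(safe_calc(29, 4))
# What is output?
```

Step-by-step execution trace:
1. `safe_calc(29, 4)` enters try: `return 29 / 4` → returns 7.25. No exception raised.
2. `except ZeroDivisionError` is skipped.
3. `int(7.25)` → 7 → output = 7.
Result: 7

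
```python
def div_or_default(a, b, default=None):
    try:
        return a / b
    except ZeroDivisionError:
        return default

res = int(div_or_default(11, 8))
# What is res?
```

Step-by-step execution trace:
1. `div_or_default(11, 8)` enters try: `return 11 / 8` → returns 1.375. No exception raised.
2. `except ZeroDivisionError` is skipped.
3. `int(1.375)` → 1 → res = 1.
Result: 1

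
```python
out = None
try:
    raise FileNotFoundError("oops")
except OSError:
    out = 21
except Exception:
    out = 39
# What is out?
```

Step-by-step execution trace:
1. `raise FileNotFoundError(...)` raises FileNotFoundError.
2. `except OSError` matches (FileNotFoundError is a subclass of OSError) → out = 21.
3. `except Exception` is not reached.
Result: 21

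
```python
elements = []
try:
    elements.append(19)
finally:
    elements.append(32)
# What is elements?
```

Step-by-step execution trace:
1. try: `elements.append(19)` → elements = [19].
2. The try body completes without raising.
3. finally always runs: `elements.append(32)` → elements = [19, 32].
Result: [19, 32]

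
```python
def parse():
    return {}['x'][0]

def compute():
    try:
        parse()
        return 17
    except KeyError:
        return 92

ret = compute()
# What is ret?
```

Step-by-step execution trace:
1. `compute()` calls `parse()`.
2. `parse()` evaluates `{}['x'][0]`, which raises KeyError; it propagates to the caller.
3. `return 17` is not reached.
4. `except KeyError` in compute matches → returns 92.
5. ret = 92.
Result: 92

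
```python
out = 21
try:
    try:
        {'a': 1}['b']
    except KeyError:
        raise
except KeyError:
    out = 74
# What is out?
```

Step-by-step execution trace:
1. Inner try: `{'a': 1}['b']` raises KeyError.
2. Inner `except KeyError` matches; bare `raise` re-raises the same KeyError.
3. Outer `except KeyError` matches → out = 74.
Result: 74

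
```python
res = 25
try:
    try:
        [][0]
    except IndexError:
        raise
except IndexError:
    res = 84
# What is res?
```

Step-by-step execution trace:
1. Inner try: `[][0]` raises IndexError.
2. Inner `except IndexError` matches; bare `raise` re-raises the same IndexError.
3. Outer `except IndexError` matches → res = 84.
Result: 84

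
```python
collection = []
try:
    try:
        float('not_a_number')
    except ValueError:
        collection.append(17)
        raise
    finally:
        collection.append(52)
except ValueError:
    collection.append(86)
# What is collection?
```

Step-by-step execution trace:
1. Inner try: `float('not_a_number')` raises ValueError.
2. Inner `except ValueError` matches → `collection.append(17)` → collection = [17].
3. bare `raise` re-raises ValueError.
4. Inner `finally` runs during unwinding: `collection.append(52)` → collection = [17, 52].
5. Outer `except ValueError` matches → `collection.append(86)` → collection = [17, 52, 86].
Result: [17, 52, 86]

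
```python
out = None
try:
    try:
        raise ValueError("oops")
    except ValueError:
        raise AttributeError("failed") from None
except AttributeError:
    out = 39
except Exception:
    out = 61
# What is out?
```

Step-by-step execution trace:
1. Inner try raises ValueError; inner `except ValueError` catches it.
2. `raise AttributeError(...) from None` raises AttributeError (from None suppresses __context__, but the active exception is still AttributeError).
3. Outer `except AttributeError` matches → out = 39.
4. `except Exception` is not reached.
Result: 39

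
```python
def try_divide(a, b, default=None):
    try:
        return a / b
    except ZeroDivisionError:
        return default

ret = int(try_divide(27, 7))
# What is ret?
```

Step-by-step execution trace:
1. `try_divide(27, 7)` enters try: `return 27 / 7` → returns 3.857142857142857. No exception raised.
2. `except ZeroDivisionError` is skipped.
3. `int(3.857142857142857)` → 3 → ret = 3.
Result: 3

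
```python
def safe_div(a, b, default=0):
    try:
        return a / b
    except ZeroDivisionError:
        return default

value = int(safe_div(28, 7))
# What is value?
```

Step-by-step execution trace:
1. `safe_div(28, 7)` enters try: `return 28 / 7` → returns 4.0. No exception raised.
2. `except ZeroDivisionError` is skipped.
3. `int(4.0)` → 4 → value = 4.
Result: 4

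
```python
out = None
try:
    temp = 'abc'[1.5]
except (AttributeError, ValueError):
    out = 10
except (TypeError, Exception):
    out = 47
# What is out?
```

Step-by-step execution trace:
1. `temp = 'abc'[1.5]` raises TypeError.
2. `except (AttributeError, ValueError)` does not match TypeError; skipped.
3. `except (TypeError, Exception)` matches (TypeError is in the tuple) → out = 47.
Result: 47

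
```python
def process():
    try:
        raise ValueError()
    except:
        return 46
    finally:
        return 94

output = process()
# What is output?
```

Step-by-step execution trace:
1. `process()` enters try: `raise ValueError()` raises ValueError.
2. bare `except` matches → `return 46` sets pending return value 46.
3. Before returning, `finally: return 94` runs and overrides the pending return.
4. process() returns 94 → output = 94.
Result: 94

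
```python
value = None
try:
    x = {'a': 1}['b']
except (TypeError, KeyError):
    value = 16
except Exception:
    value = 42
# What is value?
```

Step-by-step execution trace:
1. `x = {'a': 1}['b']` raises KeyError.
2. `except (TypeError, KeyError)` matches (KeyError is in the tuple) → value = 16.
3. `except Exception` is not reached.
Result: 16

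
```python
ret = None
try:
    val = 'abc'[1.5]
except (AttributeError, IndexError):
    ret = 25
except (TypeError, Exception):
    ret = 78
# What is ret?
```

Step-by-step execution trace:
1. `val = 'abc'[1.5]` raises TypeError.
2. `except (AttributeError, IndexError)` does not match TypeError; skipped.
3. `except (TypeError, Exception)` matches (TypeError is in the tuple) → ret = 78.
Result: 78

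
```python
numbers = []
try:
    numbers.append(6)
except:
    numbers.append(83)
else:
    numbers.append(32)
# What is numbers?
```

Step-by-step execution trace:
1. try: `numbers.append(6)` → numbers = [6]. No exception raised.
2. `except` is skipped.
3. `else` runs (try completed without exception): `numbers.append(32)` → numbers = [6, 32].
Result: [6, 32]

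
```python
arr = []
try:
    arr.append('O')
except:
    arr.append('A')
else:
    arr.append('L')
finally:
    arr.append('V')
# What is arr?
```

Step-by-step execution trace:
1. try: `arr.append('O')` → arr = ['O']. No exception raised.
2. `except` is skipped.
3. `else` runs: `arr.append('L')` → arr = ['O', 'L'].
4. `finally` always runs: `arr.append('V')` → arr = ['O', 'L', 'V'].
Result: ['O', 'L', 'V']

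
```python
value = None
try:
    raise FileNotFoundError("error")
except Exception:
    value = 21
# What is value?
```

Step-by-step execution trace:
1. `raise FileNotFoundError(...)` raises FileNotFoundError.
2. `except Exception` matches (FileNotFoundError is a subclass of Exception) → value = 21.
Result: 21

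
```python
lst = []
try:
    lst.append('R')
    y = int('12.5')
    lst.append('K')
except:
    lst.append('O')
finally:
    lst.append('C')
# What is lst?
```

Step-by-step execution trace:
1. try: `lst.append('R')` → lst = ['R'].
2. `y = int('12.5')` raises ValueError; `lst.append('K')` is not reached.
3. bare `except` matches → `lst.append('O')` → lst = ['R', 'O'].
4. finally always runs: `lst.append('C')` → lst = ['R', 'O', 'C'].
Result: ['R', 'O', 'C']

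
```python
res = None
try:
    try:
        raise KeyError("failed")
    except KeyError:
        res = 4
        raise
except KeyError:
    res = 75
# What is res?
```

Step-by-step execution trace:
1. Inner try: `raise KeyError("failed")` raises KeyError.
2. Inner `except KeyError` matches → res = 4.
3. bare `raise` re-raises the same KeyError.
4. Outer `except KeyError` matches → res = 75.
Result: 75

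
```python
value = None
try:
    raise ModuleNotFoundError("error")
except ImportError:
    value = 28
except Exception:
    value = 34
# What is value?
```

Step-by-step execution trace:
1. `raise ModuleNotFoundError(...)` raises ModuleNotFoundError.
2. `except ImportError` matches (ModuleNotFoundError is a subclass of ImportError) → value = 28.
3. `except Exception` is not reached.
Result: 28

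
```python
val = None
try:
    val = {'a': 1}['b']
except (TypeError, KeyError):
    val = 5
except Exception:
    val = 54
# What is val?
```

Step-by-step execution trace:
1. `val = {'a': 1}['b']` raises KeyError.
2. `except (TypeError, KeyError)` matches (KeyError is in the tuple) → val = 5.
3. `except Exception` is not reached.
Result: 5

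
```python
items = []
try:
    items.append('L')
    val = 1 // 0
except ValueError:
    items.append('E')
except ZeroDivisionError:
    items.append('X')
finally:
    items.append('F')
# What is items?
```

Step-by-step execution trace:
1. try: `items.append('L')` → items = ['L'].
2. `val = 1 // 0` raises ZeroDivisionError.
3. `except ValueError` does not match ZeroDivisionError; skipped.
4. `except ZeroDivisionError` matches → `items.append('X')` → items = ['L', 'X'].
5. finally always runs: `items.append('F')` → items = ['L', 'X', 'F'].
Result: ['L', 'X', 'F']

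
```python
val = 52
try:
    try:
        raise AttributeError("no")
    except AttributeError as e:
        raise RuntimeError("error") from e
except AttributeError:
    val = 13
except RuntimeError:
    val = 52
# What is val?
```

Step-by-step execution trace:
1. Inner try raises AttributeError; inner `except AttributeError as e` catches it.
2. `raise RuntimeError(...) from e` raises RuntimeError (AttributeError is attached as __cause__, but only RuntimeError is active).
3. Outer `except AttributeError` does not match RuntimeError; skipped.
4. Outer `except RuntimeError` matches → val = 52.
Result: 52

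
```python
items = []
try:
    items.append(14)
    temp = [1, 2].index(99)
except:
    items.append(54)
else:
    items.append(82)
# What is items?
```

Step-by-step execution trace:
1. try: `items.append(14)` → items = [14].
2. `temp = [1, 2].index(99)` raises ValueError.
3. bare `except` matches → `items.append(54)` → items = [14, 54].
4. `else` is skipped (an exception was raised).
Result: [14, 54]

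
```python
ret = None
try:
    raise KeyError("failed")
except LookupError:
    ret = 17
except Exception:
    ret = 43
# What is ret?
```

Step-by-step execution trace:
1. `raise KeyError(...)` raises KeyError.
2. `except LookupError` matches (KeyError is a subclass of LookupError) → ret = 17.
3. `except Exception` is not reached.
Result: 17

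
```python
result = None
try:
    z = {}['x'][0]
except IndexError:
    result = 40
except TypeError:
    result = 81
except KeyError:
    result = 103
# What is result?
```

Step-by-step execution trace:
1. `z = {}['x'][0]` raises KeyError.
2. `except IndexError` does not match KeyError; skipped.
3. `except TypeError` does not match KeyError; skipped.
4. `except KeyError` matches → result = 103.
Result: 103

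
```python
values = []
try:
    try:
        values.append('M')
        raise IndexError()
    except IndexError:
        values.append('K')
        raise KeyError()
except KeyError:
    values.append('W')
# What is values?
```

Step-by-step execution trace:
1. Inner try: `values.append('M')` → values = ['M'].
2. `raise IndexError()` raises IndexError.
3. Inner `except IndexError` matches → `values.append('K')` → values = ['M', 'K'].
4. `raise KeyError()` raises KeyError; propagates to outer try.
5. Outer `except KeyError` matches → `values.append('W')` → values = ['M', 'K', 'W'].
Result: ['M', 'K', 'W']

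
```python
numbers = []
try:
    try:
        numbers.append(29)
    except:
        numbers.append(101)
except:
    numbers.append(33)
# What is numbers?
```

Step-by-step execution trace:
1. Inner try: `numbers.append(29)` → numbers = [29]. No exception raised.
2. Inner `except` is skipped.
3. Inner try completes normally; outer `except` is skipped.
Result: [29]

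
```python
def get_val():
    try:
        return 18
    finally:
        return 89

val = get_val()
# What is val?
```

Step-by-step execution trace:
1. `get_val()` enters try: `return 18` sets pending return value 18.
2. Before returning, `finally: return 89` runs and overrides the pending return.
3. get_val() returns 89 → val = 89.
Result: 89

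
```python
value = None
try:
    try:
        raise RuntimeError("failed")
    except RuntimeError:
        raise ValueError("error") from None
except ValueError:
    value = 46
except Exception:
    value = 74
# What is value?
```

Step-by-step execution trace:
1. Inner try raises RuntimeError; inner `except RuntimeError` catches it.
2. `raise ValueError(...) from None` raises ValueError (from None suppresses __context__, but the active exception is still ValueError).
3. Outer `except ValueError` matches → value = 46.
4. `except Exception` is not reached.
Result: 46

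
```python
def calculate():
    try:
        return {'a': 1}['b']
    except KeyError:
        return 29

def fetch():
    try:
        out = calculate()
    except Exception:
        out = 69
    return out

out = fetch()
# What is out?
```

Step-by-step execution trace:
1. `fetch()` calls `calculate()`.
2. In calculate: `{'a': 1}['b']` raises KeyError; `except KeyError` catches it → returns 29.
3. In fetch: `out = calculate()` → out = 29. No exception reaches fetch.
4. `except Exception` is skipped; fetch returns 29.
5. out = 29.
Result: 29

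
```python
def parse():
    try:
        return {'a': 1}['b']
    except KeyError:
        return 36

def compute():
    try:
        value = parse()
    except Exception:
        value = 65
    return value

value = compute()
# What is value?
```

Step-by-step execution trace:
1. `compute()` calls `parse()`.
2. In parse: `{'a': 1}['b']` raises KeyError; `except KeyError` catches it → returns 36.
3. In compute: `value = parse()` → value = 36. No exception reaches compute.
4. `except Exception` is skipped; compute returns 36.
5. value = 36.
Result: 36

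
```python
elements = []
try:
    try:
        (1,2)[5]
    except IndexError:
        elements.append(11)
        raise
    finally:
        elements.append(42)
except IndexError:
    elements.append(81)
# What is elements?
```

Step-by-step execution trace:
1. Inner try: `(1,2)[5]` raises IndexError.
2. Inner `except IndexError` matches → `elements.append(11)` → elements = [11].
3. bare `raise` re-raises IndexError.
4. Inner `finally` runs during unwinding: `elements.append(42)` → elements = [11, 42].
5. Outer `except IndexError` matches → `elements.append(81)` → elements = [11, 42, 81].
Result: [11, 42, 81]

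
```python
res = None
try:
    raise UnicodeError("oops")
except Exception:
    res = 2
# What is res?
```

Step-by-step execution trace:
1. `raise UnicodeError(...)` raises UnicodeError.
2. `except Exception` matches (UnicodeError is a subclass of Exception) → res = 2.
Result: 2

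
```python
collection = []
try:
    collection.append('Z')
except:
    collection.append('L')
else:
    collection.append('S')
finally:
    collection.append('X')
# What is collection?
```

Step-by-step execution trace:
1. try: `collection.append('Z')` → collection = ['Z']. No exception raised.
2. `except` is skipped.
3. `else` runs: `collection.append('S')` → collection = ['Z', 'S'].
4. `finally` always runs: `collection.append('X')` → collection = ['Z', 'S', 'X'].
Result: ['Z', 'S', 'X']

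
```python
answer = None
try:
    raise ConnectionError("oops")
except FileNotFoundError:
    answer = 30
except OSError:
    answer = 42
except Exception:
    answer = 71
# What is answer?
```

Step-by-step execution trace:
1. `raise ConnectionError(...)` raises ConnectionError.
2. `except FileNotFoundError` does not match (ConnectionError is not a subclass of FileNotFoundError); skipped.
3. `except OSError` matches (ConnectionError is a subclass of OSError) → answer = 42.
4. `except Exception` is not reached.
Result: 42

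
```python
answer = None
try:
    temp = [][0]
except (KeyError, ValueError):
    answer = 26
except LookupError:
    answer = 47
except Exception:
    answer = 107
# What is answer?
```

Step-by-step execution trace:
1. `temp = [][0]` raises IndexError.
2. `except (KeyError, ValueError)` does not match IndexError; skipped.
3. `except LookupError` matches (IndexError is a subclass of LookupError) → answer = 47.
4. `except Exception` is not reached.
Result: 47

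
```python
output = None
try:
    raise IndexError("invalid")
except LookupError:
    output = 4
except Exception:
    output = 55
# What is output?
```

Step-by-step execution trace:
1. `raise IndexError(...)` raises IndexError.
2. `except LookupError` matches (IndexError is a subclass of LookupError) → output = 4.
3. `except Exception` is not reached.
Result: 4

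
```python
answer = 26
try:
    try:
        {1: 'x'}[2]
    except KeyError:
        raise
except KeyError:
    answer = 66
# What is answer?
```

Step-by-step execution trace:
1. Inner try: `{1: 'x'}[2]` raises KeyError.
2. Inner `except KeyError` matches; bare `raise` re-raises the same KeyError.
3. Outer `except KeyError` matches → answer = 66.
Result: 66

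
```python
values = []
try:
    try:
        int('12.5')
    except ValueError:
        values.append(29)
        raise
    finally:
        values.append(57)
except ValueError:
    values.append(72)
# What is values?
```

Step-by-step execution trace:
1. Inner try: `int('12.5')` raises ValueError.
2. Inner `except ValueError` matches → `values.append(29)` → values = [29].
3. bare `raise` re-raises ValueError.
4. Inner `finally` runs during unwinding: `values.append(57)` → values = [29, 57].
5. Outer `except ValueError` matches → `values.append(72)` → values = [29, 57, 72].
Result: [29, 57, 72]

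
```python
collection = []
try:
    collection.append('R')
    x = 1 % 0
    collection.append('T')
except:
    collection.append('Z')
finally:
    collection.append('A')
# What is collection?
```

Step-by-step execution trace:
1. try: `collection.append('R')` → collection = ['R'].
2. `x = 1 % 0` raises ZeroDivisionError; `collection.append('T')` is not reached.
3. bare `except` matches → `collection.append('Z')` → collection = ['R', 'Z'].
4. finally always runs: `collection.append('A')` → collection = ['R', 'Z', 'A'].
Result: ['R', 'Z', 'A']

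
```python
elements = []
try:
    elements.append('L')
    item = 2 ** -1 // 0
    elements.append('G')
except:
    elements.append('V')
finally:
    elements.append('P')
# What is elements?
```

Step-by-step execution trace:
1. try: `elements.append('L')` → elements = ['L'].
2. `item = 2 ** -1 // 0` raises ZeroDivisionError; `elements.append('G')` is not reached.
3. bare `except` matches → `elements.append('V')` → elements = ['L', 'V'].
4. finally always runs: `elements.append('P')` → elements = ['L', 'V', 'P'].
Result: ['L', 'V', 'P']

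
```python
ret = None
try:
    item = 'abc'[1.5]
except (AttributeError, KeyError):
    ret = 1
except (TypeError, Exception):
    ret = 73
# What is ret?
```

Step-by-step execution trace:
1. `item = 'abc'[1.5]` raises TypeError.
2. `except (AttributeError, KeyError)` does not match TypeError; skipped.
3. `except (TypeError, Exception)` matches (TypeError is in the tuple) → ret = 73.
Result: 73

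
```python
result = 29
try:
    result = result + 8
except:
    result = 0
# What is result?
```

Step-by-step execution trace:
1. result starts at 29.
2. try: `result = result + 8` → result = 37. No exception raised.
3. `except` is skipped.
Result: 37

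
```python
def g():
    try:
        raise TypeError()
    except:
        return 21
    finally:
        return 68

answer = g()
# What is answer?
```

Step-by-step execution trace:
1. `g()` enters try: `raise TypeError()` raises TypeError.
2. bare `except` matches → `return 21` sets pending return value 21.
3. Before returning, `finally: return 68` runs and overrides the pending return.
4. g() returns 68 → answer = 68.
Result: 68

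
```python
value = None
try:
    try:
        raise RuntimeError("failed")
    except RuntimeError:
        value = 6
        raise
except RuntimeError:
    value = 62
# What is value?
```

Step-by-step execution trace:
1. Inner try: `raise RuntimeError("failed")` raises RuntimeError.
2. Inner `except RuntimeError` matches → value = 6.
3. bare `raise` re-raises the same RuntimeError.
4. Outer `except RuntimeError` matches → value = 62.
Result: 62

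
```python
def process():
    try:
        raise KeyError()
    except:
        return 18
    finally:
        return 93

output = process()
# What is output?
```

Step-by-step execution trace:
1. `process()` enters try: `raise KeyError()` raises KeyError.
2. bare `except` matches → `return 18` sets pending return value 18.
3. Before returning, `finally: return 93` runs and overrides the pending return.
4. process() returns 93 → output = 93.
Result: 93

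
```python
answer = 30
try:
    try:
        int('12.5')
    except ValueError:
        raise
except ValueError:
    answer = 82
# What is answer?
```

Step-by-step execution trace:
1. Inner try: `int('12.5')` raises ValueError.
2. Inner `except ValueError` matches; bare `raise` re-raises the same ValueError.
3. Outer `except ValueError` matches → answer = 82.
Result: 82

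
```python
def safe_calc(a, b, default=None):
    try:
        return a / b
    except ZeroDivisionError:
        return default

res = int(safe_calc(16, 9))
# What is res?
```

Step-by-step execution trace:
1. `safe_calc(16, 9)` enters try: `return 16 / 9` → returns 1.7777777777777777. No exception raised.
2. `except ZeroDivisionError` is skipped.
3. `int(1.7777777777777777)` → 1 → res = 1.
Result: 1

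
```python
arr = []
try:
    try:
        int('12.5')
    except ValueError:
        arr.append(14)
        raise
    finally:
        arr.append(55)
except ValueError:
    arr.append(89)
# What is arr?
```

Step-by-step execution trace:
1. Inner try: `int('12.5')` raises ValueError.
2. Inner `except ValueError` matches → `arr.append(14)` → arr = [14].
3. bare `raise` re-raises ValueError.
4. Inner `finally` runs during unwinding: `arr.append(55)` → arr = [14, 55].
5. Outer `except ValueError` matches → `arr.append(89)` → arr = [14, 55, 89].
Result: [14, 55, 89]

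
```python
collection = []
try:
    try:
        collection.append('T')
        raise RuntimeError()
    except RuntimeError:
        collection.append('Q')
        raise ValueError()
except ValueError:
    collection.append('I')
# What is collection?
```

Step-by-step execution trace:
1. Inner try: `collection.append('T')` → collection = ['T'].
2. `raise RuntimeError()` raises RuntimeError.
3. Inner `except RuntimeError` matches → `collection.append('Q')` → collection = ['T', 'Q'].
4. `raise ValueError()` raises ValueError; propagates to outer try.
5. Outer `except ValueError` matches → `collection.append('I')` → collection = ['T', 'Q', 'I'].
Result: ['T', 'Q', 'I']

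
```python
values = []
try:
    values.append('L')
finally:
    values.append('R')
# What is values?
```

Step-by-step execution trace:
1. try: `values.append('L')` → values = ['L'].
2. The try body completes without raising.
3. finally always runs: `values.append('R')` → values = ['L', 'R'].
Result: ['L', 'R']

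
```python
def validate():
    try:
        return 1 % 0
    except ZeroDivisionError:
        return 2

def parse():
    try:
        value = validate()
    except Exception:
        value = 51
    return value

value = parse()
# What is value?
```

Step-by-step execution trace:
1. `parse()` calls `validate()`.
2. In validate: `1 % 0` raises ZeroDivisionError; `except ZeroDivisionError` catches it → returns 2.
3. In parse: `value = validate()` → value = 2. No exception reaches parse.
4. `except Exception` is skipped; parse returns 2.
5. value = 2.
Result: 2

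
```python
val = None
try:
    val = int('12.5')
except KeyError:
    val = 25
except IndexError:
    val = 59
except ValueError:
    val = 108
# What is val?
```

Step-by-step execution trace:
1. `val = int('12.5')` raises ValueError.
2. `except KeyError` does not match ValueError; skipped.
3. `except IndexError` does not match ValueError; skipped.
4. `except ValueError` matches → val = 108.
Result: 108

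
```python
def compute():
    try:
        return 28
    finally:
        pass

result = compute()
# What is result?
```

Step-by-step execution trace:
1. `compute()` enters try: `return 28` sets pending return value 28.
2. Before returning, `finally: pass` runs (no effect).
3. compute() returns 28 → result = 28.
Result: 28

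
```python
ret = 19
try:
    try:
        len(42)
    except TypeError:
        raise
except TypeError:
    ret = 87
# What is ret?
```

Step-by-step execution trace:
1. Inner try: `len(42)` raises TypeError.
2. Inner `except TypeError` matches; bare `raise` re-raises the same TypeError.
3. Outer `except TypeError` matches → ret = 87.
Result: 87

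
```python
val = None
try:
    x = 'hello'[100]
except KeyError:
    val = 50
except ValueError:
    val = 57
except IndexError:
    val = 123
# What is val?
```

Step-by-step execution trace:
1. `x = 'hello'[100]` raises IndexError.
2. `except KeyError` does not match IndexError; skipped.
3. `except ValueError` does not match IndexError; skipped.
4. `except IndexError` matches → val = 123.
Result: 123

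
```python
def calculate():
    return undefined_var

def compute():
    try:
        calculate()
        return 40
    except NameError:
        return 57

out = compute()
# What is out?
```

Step-by-step execution trace:
1. `compute()` calls `calculate()`.
2. `calculate()` evaluates `undefined_var`, which raises NameError; it propagates to the caller.
3. `return 40` is not reached.
4. `except NameError` in compute matches → returns 57.
5. out = 57.
Result: 57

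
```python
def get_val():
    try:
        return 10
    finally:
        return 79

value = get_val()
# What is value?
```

Step-by-step execution trace:
1. `get_val()` enters try: `return 10` sets pending return value 10.
2. Before returning, `finally: return 79` runs and overrides the pending return.
3. get_val() returns 79 → value = 79.
Result: 79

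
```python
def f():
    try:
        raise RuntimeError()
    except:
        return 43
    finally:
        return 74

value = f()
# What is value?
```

Step-by-step execution trace:
1. `f()` enters try: `raise RuntimeError()` raises RuntimeError.
2. bare `except` matches → `return 43` sets pending return value 43.
3. Before returning, `finally: return 74` runs and overrides the pending return.
4. f() returns 74 → value = 74.
Result: 74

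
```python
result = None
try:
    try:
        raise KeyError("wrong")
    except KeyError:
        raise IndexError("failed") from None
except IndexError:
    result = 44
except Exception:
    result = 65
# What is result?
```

Step-by-step execution trace:
1. Inner try raises KeyError; inner `except KeyError` catches it.
2. `raise IndexError(...) from None` raises IndexError (from None suppresses __context__, but the active exception is still IndexError).
3. Outer `except IndexError` matches → result = 44.
4. `except Exception` is not reached.
Result: 44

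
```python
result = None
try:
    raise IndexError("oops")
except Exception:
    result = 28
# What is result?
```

Step-by-step execution trace:
1. `raise IndexError(...)` raises IndexError.
2. `except Exception` matches (IndexError is a subclass of Exception) → result = 28.
Result: 28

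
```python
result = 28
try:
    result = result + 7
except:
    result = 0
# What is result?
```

Step-by-step execution trace:
1. result starts at 28.
2. try: `result = result + 7` → result = 35. No exception raised.
3. `except` is skipped.
Result: 35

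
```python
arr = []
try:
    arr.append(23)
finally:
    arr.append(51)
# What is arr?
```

Step-by-step execution trace:
1. try: `arr.append(23)` → arr = [23].
2. The try body completes without raising.
3. finally always runs: `arr.append(51)` → arr = [23, 51].
Result: [23, 51]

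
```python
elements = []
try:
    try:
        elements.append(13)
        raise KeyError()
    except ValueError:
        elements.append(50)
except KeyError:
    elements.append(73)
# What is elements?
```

Step-by-step execution trace:
1. Inner try: `elements.append(13)` → elements = [13].
2. `raise KeyError()` raises KeyError.
3. Inner `except ValueError` does not match KeyError; exception propagates to outer try.
4. Outer `except KeyError` matches → `elements.append(73)` → elements = [13, 73].
Result: [13, 73]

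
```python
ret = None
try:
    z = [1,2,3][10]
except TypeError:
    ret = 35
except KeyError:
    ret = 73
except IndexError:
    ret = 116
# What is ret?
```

Step-by-step execution trace:
1. `z = [1,2,3][10]` raises IndexError.
2. `except TypeError` does not match IndexError; skipped.
3. `except KeyError` does not match IndexError; skipped.
4. `except IndexError` matches → ret = 116.
Result: 116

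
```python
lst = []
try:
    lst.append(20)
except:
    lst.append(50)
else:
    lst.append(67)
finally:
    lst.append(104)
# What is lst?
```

Step-by-step execution trace:
1. try: `lst.append(20)` → lst = [20]. No exception raised.
2. `except` is skipped.
3. `else` runs: `lst.append(67)` → lst = [20, 67].
4. `finally` always runs: `lst.append(104)` → lst = [20, 67, 104].
Result: [20, 67, 104]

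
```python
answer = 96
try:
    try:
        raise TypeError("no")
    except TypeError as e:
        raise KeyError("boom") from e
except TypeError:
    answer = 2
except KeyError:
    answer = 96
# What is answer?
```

Step-by-step execution trace:
1. Inner try raises TypeError; inner `except TypeError as e` catches it.
2. `raise KeyError(...) from e` raises KeyError (TypeError is attached as __cause__, but only KeyError is active).
3. Outer `except TypeError` does not match KeyError; skipped.
4. Outer `except KeyError` matches → answer = 96.
Result: 96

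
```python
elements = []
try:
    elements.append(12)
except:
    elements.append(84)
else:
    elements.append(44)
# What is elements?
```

Step-by-step execution trace:
1. try: `elements.append(12)` → elements = [12]. No exception raised.
2. `except` is skipped.
3. `else` runs (try completed without exception): `elements.append(44)` → elements = [12, 44].
Result: [12, 44]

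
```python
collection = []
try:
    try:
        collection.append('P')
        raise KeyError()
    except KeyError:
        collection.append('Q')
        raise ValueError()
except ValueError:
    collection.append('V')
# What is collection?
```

Step-by-step execution trace:
1. Inner try: `collection.append('P')` → collection = ['P'].
2. `raise KeyError()` raises KeyError.
3. Inner `except KeyError` matches → `collection.append('Q')` → collection = ['P', 'Q'].
4. `raise ValueError()` raises ValueError; propagates to outer try.
5. Outer `except ValueError` matches → `collection.append('V')` → collection = ['P', 'Q', 'V'].
Result: ['P', 'Q', 'V']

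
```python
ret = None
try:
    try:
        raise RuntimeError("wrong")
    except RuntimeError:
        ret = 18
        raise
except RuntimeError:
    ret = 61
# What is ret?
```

Step-by-step execution trace:
1. Inner try: `raise RuntimeError("wrong")` raises RuntimeError.
2. Inner `except RuntimeError` matches → ret = 18.
3. bare `raise` re-raises the same RuntimeError.
4. Outer `except RuntimeError` matches → ret = 61.
Result: 61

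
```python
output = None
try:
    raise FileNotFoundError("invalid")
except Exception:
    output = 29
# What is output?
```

Step-by-step execution trace:
1. `raise FileNotFoundError(...)` raises FileNotFoundError.
2. `except Exception` matches (FileNotFoundError is a subclass of Exception) → output = 29.
Result: 29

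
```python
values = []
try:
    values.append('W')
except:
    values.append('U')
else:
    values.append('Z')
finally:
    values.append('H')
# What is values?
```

Step-by-step execution trace:
1. try: `values.append('W')` → values = ['W']. No exception raised.
2. `except` is skipped.
3. `else` runs: `values.append('Z')` → values = ['W', 'Z'].
4. `finally` always runs: `values.append('H')` → values = ['W', 'Z', 'H'].
Result: ['W', 'Z', 'H']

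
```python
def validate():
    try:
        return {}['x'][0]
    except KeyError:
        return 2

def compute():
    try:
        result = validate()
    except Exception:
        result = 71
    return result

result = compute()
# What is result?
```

Step-by-step execution trace:
1. `compute()` calls `validate()`.
2. In validate: `{}['x'][0]` raises KeyError; `except KeyError` catches it → returns 2.
3. In compute: `result = validate()` → result = 2. No exception reaches compute.
4. `except Exception` is skipped; compute returns 2.
5. result = 2.
Result: 2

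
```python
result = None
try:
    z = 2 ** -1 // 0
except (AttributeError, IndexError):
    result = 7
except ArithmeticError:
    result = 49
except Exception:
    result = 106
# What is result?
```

Step-by-step execution trace:
1. `z = 2 ** -1 // 0` raises ZeroDivisionError.
2. `except (AttributeError, IndexError)` does not match ZeroDivisionError; skipped.
3. `except ArithmeticError` matches (ZeroDivisionError is a subclass of ArithmeticError) → result = 49.
4. `except Exception` is not reached.
Result: 49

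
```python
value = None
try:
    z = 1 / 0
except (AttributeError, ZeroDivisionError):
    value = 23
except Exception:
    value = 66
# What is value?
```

Step-by-step execution trace:
1. `z = 1 / 0` raises ZeroDivisionError.
2. `except (AttributeError, ZeroDivisionError)` matches (ZeroDivisionError is in the tuple) → value = 23.
3. `except Exception` is not reached.
Result: 23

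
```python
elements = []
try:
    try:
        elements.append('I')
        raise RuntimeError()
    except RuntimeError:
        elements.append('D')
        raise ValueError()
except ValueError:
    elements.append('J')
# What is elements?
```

Step-by-step execution trace:
1. Inner try: `elements.append('I')` → elements = ['I'].
2. `raise RuntimeError()` raises RuntimeError.
3. Inner `except RuntimeError` matches → `elements.append('D')` → elements = ['I', 'D'].
4. `raise ValueError()` raises ValueError; propagates to outer try.
5. Outer `except ValueError` matches → `elements.append('J')` → elements = ['I', 'D', 'J'].
Result: ['I', 'D', 'J']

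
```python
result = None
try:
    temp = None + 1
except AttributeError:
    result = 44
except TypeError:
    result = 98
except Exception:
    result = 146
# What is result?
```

Step-by-step execution trace:
1. `temp = None + 1` raises TypeError.
2. `except AttributeError` does not match TypeError; skipped.
3. `except TypeError` matches → result = 98.
4. Remaining except clauses are skipped.
Result: 98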